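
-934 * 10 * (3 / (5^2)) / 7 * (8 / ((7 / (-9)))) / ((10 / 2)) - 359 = -36287 / 1225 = -29.62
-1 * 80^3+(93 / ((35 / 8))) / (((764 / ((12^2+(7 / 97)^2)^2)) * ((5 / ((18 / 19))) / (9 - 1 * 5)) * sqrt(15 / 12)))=-512000+1966884061032864 * sqrt(5) / 11244546626215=-511608.87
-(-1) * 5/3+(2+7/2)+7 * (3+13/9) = 689/18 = 38.28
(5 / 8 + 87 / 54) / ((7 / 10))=115 / 36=3.19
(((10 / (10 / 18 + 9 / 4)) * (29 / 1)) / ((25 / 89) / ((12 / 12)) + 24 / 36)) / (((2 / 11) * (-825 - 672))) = -464580 / 1159177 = -0.40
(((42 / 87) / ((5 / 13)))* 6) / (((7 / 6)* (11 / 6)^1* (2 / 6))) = 16848 / 1595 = 10.56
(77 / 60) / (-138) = -77 / 8280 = -0.01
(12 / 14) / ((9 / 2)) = 4 / 21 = 0.19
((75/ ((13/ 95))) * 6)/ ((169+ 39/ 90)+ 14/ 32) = 10260000/ 529997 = 19.36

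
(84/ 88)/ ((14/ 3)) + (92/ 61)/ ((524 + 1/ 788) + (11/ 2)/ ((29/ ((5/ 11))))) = 6667574299/ 32144783748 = 0.21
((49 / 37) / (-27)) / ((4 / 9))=-49 / 444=-0.11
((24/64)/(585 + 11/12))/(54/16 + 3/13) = 0.00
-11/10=-1.10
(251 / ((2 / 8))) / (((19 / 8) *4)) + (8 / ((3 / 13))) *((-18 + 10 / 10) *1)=-27568 / 57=-483.65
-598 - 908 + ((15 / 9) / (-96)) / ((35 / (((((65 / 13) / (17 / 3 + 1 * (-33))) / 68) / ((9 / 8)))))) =-6348476731 / 4215456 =-1506.00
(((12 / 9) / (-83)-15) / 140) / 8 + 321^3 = 9224279775941 / 278880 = 33076160.99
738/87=246/29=8.48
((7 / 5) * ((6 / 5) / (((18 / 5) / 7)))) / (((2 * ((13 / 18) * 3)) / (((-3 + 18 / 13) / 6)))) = -0.20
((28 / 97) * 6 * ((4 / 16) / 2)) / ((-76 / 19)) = -21 / 388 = -0.05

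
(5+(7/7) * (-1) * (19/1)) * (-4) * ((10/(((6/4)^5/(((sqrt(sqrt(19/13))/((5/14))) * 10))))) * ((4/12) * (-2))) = -1003520 * 13^(3/4) * 19^(1/4)/9477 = -1513.56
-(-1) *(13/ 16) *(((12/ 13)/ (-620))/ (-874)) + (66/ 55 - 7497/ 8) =-2028636153/ 2167520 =-935.92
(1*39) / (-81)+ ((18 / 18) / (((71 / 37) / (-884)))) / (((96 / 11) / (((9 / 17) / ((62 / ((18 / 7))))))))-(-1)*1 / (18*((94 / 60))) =-251048429 / 156411864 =-1.61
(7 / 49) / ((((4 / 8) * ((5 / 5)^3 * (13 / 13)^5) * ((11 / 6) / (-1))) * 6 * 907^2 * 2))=-1 / 63343973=-0.00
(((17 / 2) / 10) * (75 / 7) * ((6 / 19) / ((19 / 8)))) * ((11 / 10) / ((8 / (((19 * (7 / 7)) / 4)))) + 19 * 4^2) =112149 / 304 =368.91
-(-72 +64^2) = -4024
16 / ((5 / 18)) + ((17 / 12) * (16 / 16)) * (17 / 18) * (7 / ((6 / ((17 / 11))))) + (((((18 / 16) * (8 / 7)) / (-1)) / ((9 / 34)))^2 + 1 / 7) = 292505107 / 3492720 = 83.75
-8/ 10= -4/ 5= -0.80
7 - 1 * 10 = -3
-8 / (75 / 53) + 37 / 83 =-5.21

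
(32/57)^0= 1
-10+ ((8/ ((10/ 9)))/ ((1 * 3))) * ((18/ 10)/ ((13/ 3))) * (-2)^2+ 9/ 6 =-2933/ 650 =-4.51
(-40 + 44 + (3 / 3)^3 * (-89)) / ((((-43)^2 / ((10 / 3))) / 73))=-62050 / 5547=-11.19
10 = 10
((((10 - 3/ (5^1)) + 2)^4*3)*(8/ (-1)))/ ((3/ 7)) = -591136056/ 625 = -945817.69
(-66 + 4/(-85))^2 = 31516996/7225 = 4362.21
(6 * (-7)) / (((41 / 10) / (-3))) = 1260 / 41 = 30.73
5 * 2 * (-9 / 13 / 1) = -90 / 13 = -6.92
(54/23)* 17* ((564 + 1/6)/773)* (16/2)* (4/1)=932.16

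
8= 8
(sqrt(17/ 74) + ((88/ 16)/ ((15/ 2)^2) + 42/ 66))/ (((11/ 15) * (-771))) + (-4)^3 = -89561177/ 1399365 - 5 * sqrt(1258)/ 209198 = -64.00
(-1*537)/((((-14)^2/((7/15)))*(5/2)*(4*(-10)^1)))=179/14000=0.01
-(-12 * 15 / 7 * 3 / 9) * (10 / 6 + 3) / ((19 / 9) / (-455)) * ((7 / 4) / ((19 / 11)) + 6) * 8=-483686.43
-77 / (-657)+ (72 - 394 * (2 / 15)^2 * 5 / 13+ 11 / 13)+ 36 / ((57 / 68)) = 10207052 / 90155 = 113.22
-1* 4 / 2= -2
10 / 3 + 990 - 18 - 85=2671 / 3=890.33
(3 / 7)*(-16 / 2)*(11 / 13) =-264 / 91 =-2.90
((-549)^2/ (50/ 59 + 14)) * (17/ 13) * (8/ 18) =11196489/ 949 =11798.20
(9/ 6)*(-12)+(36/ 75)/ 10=-2244/ 125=-17.95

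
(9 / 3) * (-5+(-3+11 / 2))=-15 / 2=-7.50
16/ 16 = 1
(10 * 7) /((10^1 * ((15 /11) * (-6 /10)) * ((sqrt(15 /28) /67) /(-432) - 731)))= 48901194574848 /4178194274128891 - 165088 * sqrt(105) /4178194274128891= 0.01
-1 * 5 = -5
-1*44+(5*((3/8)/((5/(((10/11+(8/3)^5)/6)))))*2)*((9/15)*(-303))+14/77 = -18585619/5940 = -3128.89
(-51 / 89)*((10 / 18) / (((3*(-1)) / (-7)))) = -595 / 801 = -0.74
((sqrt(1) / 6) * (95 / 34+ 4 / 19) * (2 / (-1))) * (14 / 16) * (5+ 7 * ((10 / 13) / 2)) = -113225 / 16796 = -6.74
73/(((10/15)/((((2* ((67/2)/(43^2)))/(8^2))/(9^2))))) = 4891/6390144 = 0.00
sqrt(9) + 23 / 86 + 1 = 367 / 86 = 4.27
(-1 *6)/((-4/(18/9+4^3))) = 99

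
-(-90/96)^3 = 3375/4096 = 0.82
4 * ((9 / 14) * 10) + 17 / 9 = 1739 / 63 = 27.60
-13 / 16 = -0.81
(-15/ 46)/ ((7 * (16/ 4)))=-15/ 1288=-0.01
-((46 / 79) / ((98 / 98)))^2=-2116 / 6241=-0.34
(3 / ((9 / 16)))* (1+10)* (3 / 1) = 176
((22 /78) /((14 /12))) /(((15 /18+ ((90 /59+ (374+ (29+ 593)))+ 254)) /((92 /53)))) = 716496 /2138204705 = 0.00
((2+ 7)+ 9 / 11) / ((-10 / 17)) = -918 / 55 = -16.69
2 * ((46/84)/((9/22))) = 506/189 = 2.68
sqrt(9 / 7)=3*sqrt(7) / 7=1.13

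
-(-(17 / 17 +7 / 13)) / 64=5 / 208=0.02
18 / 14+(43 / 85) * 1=1066 / 595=1.79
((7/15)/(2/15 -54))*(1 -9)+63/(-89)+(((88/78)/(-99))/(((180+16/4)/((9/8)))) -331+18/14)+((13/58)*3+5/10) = -8620926539039/26189055984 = -329.18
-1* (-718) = 718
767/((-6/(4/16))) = -767/24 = -31.96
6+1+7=14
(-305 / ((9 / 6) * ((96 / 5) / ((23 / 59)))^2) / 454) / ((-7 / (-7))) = -4033625 / 21847090176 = -0.00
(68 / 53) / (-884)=-1 / 689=-0.00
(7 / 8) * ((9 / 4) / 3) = 21 / 32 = 0.66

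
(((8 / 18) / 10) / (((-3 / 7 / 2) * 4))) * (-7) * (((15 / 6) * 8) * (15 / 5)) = 196 / 9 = 21.78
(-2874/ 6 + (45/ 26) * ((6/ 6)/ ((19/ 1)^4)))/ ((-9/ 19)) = 1623017689/ 1605006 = 1011.22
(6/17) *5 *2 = 60/17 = 3.53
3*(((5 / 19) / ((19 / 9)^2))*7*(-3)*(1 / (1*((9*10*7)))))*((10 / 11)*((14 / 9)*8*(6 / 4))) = -7560 / 75449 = -0.10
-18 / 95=-0.19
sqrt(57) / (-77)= -sqrt(57) / 77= -0.10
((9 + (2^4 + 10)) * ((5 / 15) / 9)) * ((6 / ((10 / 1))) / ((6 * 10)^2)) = 7 / 32400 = 0.00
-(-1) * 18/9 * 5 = 10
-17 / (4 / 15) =-255 / 4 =-63.75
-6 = -6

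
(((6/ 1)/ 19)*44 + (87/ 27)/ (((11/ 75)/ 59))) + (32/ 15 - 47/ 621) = 851522596/ 648945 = 1312.16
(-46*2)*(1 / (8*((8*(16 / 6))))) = -69 / 128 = -0.54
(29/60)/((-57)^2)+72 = 14035709/194940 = 72.00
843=843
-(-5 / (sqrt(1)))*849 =4245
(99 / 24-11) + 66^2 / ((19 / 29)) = 1009547 / 152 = 6641.76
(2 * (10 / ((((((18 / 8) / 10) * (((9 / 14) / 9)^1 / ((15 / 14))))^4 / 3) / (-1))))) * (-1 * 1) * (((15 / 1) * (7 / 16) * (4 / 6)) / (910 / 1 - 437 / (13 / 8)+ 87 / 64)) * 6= 232960000000000 / 4810563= 48426764.19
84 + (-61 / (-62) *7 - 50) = 2535 / 62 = 40.89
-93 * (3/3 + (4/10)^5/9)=-872867/9375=-93.11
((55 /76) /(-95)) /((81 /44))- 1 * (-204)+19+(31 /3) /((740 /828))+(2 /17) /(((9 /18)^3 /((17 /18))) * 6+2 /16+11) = 2056911156709 /8768937285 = 234.57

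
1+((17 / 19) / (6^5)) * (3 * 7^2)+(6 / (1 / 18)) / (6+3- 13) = -1279615 / 49248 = -25.98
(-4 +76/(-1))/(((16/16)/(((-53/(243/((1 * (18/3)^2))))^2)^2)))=-161597050880/531441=-304073.36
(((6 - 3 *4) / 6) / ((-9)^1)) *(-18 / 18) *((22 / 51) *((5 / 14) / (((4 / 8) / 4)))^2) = -8800 / 22491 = -0.39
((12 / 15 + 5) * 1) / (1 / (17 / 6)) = 493 / 30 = 16.43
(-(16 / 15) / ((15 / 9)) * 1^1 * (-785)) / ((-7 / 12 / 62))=-1868928 / 35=-53397.94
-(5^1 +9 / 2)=-19 / 2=-9.50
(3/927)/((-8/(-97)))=97/2472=0.04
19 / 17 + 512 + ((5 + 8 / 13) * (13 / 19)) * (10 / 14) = 1166364 / 2261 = 515.86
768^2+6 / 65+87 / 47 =1801918257 / 3055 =589825.94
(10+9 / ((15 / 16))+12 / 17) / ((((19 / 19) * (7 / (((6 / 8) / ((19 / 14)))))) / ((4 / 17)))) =10356 / 27455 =0.38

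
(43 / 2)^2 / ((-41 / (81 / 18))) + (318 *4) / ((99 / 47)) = 5987231 / 10824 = 553.14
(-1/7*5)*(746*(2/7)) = -7460/49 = -152.24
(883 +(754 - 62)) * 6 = 9450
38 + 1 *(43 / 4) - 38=10.75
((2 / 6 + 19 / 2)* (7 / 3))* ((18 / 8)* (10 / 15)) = 413 / 12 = 34.42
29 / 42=0.69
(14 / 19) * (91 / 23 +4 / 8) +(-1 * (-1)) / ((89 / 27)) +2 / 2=178407 / 38893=4.59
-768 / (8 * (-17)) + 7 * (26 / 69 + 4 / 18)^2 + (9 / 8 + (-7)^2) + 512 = 3323309185 / 5827464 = 570.28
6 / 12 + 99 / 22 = 5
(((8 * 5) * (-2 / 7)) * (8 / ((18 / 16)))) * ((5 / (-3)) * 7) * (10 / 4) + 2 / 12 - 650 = 92909 / 54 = 1720.54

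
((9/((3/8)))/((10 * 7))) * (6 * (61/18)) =244/35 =6.97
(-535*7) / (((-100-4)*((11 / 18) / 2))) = 33705 / 286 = 117.85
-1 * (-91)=91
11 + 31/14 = 185/14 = 13.21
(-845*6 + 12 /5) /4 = -1266.90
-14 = -14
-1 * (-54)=54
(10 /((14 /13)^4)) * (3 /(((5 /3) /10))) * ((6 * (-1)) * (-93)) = 358583355 /4802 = 74673.75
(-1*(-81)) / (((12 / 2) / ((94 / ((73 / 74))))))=93906 / 73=1286.38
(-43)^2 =1849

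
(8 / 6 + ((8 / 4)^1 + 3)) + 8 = 43 / 3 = 14.33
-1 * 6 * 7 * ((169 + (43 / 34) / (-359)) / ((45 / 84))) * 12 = -4851637392 / 30515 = -158991.89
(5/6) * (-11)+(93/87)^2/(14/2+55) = -23081/2523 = -9.15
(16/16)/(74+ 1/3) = 3/223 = 0.01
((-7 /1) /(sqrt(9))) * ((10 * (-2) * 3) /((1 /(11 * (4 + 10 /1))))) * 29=625240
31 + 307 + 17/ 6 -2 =2033/ 6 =338.83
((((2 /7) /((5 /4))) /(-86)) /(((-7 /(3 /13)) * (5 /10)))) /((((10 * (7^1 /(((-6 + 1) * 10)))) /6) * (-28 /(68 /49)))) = 0.00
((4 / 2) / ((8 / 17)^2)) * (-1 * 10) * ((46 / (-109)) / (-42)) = -33235 / 36624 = -0.91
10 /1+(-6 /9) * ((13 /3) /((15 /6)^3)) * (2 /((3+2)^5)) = 35155834 /3515625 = 10.00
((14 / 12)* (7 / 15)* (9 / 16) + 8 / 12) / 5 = 467 / 2400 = 0.19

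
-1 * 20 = -20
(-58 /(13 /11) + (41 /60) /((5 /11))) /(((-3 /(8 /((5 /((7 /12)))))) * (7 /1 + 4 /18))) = 1298759 /633750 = 2.05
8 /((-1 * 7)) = -8 /7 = -1.14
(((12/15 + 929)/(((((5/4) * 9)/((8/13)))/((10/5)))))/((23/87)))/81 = 8628544/1816425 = 4.75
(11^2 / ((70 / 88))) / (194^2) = 1331 / 329315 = 0.00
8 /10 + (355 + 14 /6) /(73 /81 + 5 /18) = 290204 /955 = 303.88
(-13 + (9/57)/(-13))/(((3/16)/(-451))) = 23192224/741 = 31298.55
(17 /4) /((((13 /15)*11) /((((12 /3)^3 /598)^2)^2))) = 66846720 /1142933048543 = 0.00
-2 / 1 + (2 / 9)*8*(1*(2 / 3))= -22 / 27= -0.81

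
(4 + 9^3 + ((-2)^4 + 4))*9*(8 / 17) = 54216 / 17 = 3189.18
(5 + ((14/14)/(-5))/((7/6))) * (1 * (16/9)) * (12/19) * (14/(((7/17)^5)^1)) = 30714346624/4789995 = 6412.19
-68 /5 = -13.60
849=849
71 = 71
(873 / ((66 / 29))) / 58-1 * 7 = -17 / 44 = -0.39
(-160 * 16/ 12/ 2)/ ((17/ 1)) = -320/ 51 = -6.27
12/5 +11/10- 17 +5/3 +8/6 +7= -7/2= -3.50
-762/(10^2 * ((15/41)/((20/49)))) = -8.50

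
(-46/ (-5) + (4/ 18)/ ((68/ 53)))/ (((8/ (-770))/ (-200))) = 27606425/ 153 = 180434.15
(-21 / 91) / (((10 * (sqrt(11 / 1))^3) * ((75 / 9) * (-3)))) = 3 * sqrt(11) / 393250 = 0.00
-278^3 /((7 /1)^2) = -21484952 /49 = -438468.41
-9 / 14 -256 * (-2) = 7159 / 14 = 511.36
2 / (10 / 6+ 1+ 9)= 6 / 35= 0.17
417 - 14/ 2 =410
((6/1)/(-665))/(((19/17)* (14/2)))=-102/88445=-0.00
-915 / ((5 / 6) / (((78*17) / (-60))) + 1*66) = -606645 / 43733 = -13.87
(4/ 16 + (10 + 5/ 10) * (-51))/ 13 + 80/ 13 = -1821/ 52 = -35.02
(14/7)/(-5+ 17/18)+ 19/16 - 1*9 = -8.31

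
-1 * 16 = -16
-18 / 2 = -9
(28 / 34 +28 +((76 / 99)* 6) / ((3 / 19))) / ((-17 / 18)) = -195212 / 3179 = -61.41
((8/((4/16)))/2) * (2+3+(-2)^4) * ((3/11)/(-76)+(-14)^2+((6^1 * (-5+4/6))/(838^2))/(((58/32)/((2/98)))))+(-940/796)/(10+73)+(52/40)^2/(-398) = 1620387218841757935431/24605462595359800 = 65854.78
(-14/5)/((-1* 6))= 7/15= 0.47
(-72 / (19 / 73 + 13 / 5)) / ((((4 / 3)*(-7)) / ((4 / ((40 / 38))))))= 4161 / 406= 10.25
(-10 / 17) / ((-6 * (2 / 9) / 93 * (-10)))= -279 / 68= -4.10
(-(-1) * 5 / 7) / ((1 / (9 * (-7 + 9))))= 90 / 7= 12.86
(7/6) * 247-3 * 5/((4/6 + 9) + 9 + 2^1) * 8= 52519/186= 282.36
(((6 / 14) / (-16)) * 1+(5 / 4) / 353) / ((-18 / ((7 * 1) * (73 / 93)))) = 67087 / 9454752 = 0.01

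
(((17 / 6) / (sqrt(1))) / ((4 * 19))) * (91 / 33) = 1547 / 15048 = 0.10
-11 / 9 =-1.22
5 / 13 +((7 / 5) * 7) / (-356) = 8263 / 23140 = 0.36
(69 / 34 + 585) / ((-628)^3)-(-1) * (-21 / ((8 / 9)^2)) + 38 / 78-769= -261119475256415 / 328414599552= -795.09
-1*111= -111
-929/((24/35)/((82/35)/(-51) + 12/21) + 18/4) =-871402/5445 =-160.04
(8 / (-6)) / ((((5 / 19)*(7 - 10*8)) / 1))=76 / 1095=0.07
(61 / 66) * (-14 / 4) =-427 / 132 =-3.23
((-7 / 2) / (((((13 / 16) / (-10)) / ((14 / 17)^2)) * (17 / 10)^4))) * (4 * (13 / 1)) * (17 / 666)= 2195200000 / 472812381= 4.64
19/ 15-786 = -11771/ 15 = -784.73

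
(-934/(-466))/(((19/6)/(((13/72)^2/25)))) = 78923/95623200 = 0.00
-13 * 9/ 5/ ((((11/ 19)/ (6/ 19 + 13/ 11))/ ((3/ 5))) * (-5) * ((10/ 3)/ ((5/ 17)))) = 329589/ 514250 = 0.64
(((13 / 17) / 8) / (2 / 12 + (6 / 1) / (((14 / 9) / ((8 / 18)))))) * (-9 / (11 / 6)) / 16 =-7371 / 472736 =-0.02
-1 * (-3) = 3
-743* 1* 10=-7430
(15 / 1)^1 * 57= 855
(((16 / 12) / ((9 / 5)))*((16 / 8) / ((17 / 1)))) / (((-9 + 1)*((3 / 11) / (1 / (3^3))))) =-55 / 37179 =-0.00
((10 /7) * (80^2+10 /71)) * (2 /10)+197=1006729 /497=2025.61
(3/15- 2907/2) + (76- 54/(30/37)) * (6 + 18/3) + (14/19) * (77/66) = -152719/114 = -1339.64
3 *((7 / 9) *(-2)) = -4.67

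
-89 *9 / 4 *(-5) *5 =20025 / 4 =5006.25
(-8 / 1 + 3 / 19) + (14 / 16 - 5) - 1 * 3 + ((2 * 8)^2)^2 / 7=9945547 / 1064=9347.32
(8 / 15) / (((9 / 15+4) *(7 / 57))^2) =1.67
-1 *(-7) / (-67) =-7 / 67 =-0.10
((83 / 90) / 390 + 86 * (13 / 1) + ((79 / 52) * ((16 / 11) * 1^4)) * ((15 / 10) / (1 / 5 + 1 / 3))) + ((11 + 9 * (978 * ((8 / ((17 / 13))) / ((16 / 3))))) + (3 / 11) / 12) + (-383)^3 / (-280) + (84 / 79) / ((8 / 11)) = 211882.71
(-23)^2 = 529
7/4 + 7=35/4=8.75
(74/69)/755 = 74/52095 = 0.00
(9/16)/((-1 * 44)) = -9/704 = -0.01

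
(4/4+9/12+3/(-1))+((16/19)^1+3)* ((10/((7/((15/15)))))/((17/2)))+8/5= 45027/45220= 1.00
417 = 417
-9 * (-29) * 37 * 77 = 743589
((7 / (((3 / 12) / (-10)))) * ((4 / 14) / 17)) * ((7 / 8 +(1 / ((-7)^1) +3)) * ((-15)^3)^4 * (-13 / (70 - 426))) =-1762604000244140625 / 21182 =-83212350120108.61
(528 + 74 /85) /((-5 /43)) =-1933022 /425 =-4548.29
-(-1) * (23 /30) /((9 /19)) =437 /270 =1.62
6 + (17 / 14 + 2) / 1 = 129 / 14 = 9.21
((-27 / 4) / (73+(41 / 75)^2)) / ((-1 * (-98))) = -151875 / 161623952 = -0.00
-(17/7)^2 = -5.90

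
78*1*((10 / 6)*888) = 115440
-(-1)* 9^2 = 81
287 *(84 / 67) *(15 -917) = -21745416 / 67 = -324558.45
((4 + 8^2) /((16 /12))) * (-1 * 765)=-39015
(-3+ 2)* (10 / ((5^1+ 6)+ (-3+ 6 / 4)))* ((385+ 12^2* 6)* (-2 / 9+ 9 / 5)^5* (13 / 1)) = -117181087888748 / 701206875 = -167113.43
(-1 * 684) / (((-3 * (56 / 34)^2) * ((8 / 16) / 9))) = 148257 / 98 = 1512.83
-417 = -417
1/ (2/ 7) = 7/ 2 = 3.50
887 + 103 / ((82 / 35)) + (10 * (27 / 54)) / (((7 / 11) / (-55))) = 286323 / 574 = 498.82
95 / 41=2.32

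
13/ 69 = 0.19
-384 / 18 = -64 / 3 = -21.33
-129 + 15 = -114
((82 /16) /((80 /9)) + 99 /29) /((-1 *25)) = -74061 /464000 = -0.16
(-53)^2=2809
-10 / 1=-10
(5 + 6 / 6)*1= 6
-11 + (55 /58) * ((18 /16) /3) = -4939 /464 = -10.64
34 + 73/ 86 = 2997/ 86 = 34.85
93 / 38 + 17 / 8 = 695 / 152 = 4.57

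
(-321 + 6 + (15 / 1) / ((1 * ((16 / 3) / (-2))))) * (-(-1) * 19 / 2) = -48735 / 16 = -3045.94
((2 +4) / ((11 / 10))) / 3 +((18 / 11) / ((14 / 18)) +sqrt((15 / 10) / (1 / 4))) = sqrt(6) +302 / 77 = 6.37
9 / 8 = 1.12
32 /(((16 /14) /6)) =168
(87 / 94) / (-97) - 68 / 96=-0.72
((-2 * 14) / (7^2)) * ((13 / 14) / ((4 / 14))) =-13 / 7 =-1.86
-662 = -662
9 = 9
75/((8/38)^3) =514425/64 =8037.89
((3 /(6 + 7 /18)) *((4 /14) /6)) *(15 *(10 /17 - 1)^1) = -54 /391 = -0.14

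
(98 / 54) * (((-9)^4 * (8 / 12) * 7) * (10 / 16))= 138915 / 4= 34728.75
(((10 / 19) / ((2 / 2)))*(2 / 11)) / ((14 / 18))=180 / 1463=0.12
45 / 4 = 11.25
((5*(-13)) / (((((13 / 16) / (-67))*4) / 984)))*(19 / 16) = 1565790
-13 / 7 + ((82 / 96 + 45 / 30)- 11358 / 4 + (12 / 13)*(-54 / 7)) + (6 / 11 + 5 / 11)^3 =-12427501 / 4368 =-2845.12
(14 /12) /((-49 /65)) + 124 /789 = -15359 /11046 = -1.39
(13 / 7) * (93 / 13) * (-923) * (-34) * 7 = 2918526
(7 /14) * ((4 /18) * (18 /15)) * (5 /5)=2 /15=0.13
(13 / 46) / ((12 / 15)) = 65 / 184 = 0.35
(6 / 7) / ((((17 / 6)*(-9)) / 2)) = -8 / 119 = -0.07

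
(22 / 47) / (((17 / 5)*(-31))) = -110 / 24769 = -0.00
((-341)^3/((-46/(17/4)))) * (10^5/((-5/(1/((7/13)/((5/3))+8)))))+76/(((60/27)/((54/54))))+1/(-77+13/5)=-203740968462036959/23143980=-8803194976.06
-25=-25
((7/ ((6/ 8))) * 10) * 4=1120/ 3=373.33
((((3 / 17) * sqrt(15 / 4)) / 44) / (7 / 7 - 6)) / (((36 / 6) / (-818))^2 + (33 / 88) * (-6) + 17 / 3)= -1505529 * sqrt(15) / 12825636230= -0.00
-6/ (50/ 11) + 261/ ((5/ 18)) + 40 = 24457/ 25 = 978.28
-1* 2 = -2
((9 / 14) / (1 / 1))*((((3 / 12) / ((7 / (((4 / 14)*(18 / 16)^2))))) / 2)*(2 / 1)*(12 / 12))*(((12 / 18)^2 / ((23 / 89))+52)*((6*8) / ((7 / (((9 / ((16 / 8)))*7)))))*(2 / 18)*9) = 1519965 / 15778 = 96.33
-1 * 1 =-1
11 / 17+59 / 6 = 1069 / 102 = 10.48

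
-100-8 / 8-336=-437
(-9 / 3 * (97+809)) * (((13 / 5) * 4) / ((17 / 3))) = -424008 / 85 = -4988.33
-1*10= -10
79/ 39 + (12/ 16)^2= 1615/ 624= 2.59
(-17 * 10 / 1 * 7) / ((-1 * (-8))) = -595 / 4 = -148.75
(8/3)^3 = 512/27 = 18.96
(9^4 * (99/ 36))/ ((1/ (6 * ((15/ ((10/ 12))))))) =1948617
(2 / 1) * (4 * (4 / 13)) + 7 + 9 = 240 / 13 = 18.46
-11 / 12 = -0.92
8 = 8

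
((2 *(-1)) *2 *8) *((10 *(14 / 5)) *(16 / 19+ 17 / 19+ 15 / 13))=-639744 / 247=-2590.06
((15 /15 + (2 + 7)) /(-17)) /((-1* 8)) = 5 /68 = 0.07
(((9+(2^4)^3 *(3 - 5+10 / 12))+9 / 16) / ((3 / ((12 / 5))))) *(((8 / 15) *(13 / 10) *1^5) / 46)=-57.51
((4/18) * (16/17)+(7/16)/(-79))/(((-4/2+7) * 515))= 39377/497984400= 0.00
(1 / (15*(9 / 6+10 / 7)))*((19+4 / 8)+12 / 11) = 1057 / 2255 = 0.47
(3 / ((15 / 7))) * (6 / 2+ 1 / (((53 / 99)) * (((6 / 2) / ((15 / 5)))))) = 1806 / 265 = 6.82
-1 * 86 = -86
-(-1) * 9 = 9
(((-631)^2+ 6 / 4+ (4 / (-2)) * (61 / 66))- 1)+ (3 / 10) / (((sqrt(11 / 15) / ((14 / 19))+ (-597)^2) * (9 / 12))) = 9813995129047164027697 / 24648391899263154- 532 * sqrt(165) / 1867302416610845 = 398159.65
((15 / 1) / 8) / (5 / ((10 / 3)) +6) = 1 / 4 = 0.25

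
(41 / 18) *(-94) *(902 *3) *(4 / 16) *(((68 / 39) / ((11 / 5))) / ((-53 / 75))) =335779750 / 2067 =162447.87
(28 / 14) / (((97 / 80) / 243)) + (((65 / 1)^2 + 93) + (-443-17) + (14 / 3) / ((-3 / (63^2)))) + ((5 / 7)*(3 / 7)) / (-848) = -7719199599 / 4030544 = -1915.18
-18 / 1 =-18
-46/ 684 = -23/ 342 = -0.07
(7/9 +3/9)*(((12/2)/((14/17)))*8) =1360/21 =64.76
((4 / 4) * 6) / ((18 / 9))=3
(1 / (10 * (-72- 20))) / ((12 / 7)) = -7 / 11040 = -0.00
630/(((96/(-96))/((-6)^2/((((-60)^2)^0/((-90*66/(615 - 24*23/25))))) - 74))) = 16703820/61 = 273833.11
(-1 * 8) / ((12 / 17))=-34 / 3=-11.33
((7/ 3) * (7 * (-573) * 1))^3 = -819763055279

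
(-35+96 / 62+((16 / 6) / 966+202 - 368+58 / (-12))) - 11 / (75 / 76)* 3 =-533912143 / 2245950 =-237.72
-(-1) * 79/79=1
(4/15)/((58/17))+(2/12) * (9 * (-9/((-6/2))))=3983/870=4.58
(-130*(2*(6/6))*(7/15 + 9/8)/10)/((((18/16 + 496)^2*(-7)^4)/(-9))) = 0.00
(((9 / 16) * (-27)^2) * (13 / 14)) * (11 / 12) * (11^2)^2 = 4578840981 / 896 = 5110313.59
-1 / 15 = -0.07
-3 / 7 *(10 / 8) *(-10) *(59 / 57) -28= -22.45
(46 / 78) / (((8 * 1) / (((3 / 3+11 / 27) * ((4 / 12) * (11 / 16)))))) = 0.02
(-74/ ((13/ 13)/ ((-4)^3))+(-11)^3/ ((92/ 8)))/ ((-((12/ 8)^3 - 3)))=-12320.70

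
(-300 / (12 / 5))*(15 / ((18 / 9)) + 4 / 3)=-6625 / 6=-1104.17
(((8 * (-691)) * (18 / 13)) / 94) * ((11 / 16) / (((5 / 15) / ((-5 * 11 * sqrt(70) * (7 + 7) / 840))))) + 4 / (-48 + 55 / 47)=-188 / 2201 + 752499 * sqrt(70) / 4888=1287.94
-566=-566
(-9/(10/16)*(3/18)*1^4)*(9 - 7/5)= -456/25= -18.24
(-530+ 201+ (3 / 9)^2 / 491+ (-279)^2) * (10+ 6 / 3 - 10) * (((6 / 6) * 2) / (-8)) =-342525529 / 8838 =-38756.00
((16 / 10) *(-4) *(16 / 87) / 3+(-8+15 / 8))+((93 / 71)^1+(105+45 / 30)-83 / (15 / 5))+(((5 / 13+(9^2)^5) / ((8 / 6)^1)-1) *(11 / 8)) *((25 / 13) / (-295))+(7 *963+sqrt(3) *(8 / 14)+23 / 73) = -25286448250414939931 / 1079071989840+4 *sqrt(3) / 7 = -23433512.70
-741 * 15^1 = -11115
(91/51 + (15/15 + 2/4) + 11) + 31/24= 6355/408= 15.58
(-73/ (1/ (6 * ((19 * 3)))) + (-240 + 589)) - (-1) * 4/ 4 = -24616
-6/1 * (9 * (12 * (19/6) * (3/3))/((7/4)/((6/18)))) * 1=-2736/7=-390.86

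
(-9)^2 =81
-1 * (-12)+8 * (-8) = -52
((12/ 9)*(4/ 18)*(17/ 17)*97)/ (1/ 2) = 57.48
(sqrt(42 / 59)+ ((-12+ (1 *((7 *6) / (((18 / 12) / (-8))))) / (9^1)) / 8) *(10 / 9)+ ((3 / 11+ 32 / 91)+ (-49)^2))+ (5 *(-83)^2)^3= sqrt(2478) / 59+ 3313581551835796816 / 81081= 40867546673522.34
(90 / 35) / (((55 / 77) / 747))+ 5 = 13471 / 5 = 2694.20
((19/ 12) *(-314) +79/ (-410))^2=93560127376/ 378225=247366.32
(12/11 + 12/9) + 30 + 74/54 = 10037/297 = 33.79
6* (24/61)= 144/61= 2.36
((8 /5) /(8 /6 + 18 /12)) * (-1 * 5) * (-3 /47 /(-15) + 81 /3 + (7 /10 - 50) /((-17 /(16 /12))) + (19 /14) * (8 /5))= -153472 /1645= -93.30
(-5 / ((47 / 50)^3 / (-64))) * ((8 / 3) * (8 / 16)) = 513.69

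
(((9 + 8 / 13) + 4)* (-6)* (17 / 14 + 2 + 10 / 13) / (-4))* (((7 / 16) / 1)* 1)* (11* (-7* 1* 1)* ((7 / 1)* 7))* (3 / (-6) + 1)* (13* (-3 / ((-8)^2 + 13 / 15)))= 9337568625 / 231296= 40370.64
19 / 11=1.73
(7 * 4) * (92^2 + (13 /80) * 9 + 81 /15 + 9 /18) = 4743963 /20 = 237198.15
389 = 389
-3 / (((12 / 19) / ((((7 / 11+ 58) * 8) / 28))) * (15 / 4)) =-1634 / 77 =-21.22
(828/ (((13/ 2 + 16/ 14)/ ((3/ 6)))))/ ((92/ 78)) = 4914/ 107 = 45.93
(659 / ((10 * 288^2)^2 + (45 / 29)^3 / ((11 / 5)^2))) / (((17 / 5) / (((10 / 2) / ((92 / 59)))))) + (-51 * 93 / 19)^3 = -13552063535013325019527090711477 / 871177916520182518365636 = -15556022.80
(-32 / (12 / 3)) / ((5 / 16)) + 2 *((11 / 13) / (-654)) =-544183 / 21255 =-25.60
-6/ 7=-0.86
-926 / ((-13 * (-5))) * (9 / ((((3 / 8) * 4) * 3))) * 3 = -5556 / 65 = -85.48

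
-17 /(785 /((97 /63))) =-1649 /49455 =-0.03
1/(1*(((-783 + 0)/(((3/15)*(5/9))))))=-1/7047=-0.00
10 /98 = 5 /49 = 0.10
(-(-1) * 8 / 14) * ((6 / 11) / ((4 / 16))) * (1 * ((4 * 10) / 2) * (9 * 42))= 103680 / 11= 9425.45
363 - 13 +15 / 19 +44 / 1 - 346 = 927 / 19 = 48.79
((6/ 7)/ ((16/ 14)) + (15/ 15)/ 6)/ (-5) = -11/ 60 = -0.18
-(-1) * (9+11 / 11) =10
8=8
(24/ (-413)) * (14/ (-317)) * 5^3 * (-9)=-54000/ 18703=-2.89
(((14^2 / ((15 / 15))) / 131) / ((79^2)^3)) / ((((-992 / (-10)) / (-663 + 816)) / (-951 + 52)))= -1087065 / 127377826693004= -0.00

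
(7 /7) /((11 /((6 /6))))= 1 /11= 0.09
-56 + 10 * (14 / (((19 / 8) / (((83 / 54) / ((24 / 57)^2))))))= 49147 / 108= 455.06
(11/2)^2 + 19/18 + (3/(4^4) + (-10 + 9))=69851/2304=30.32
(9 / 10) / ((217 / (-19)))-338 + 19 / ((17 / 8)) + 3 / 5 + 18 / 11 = -326.90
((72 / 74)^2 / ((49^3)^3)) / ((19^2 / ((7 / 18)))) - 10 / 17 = -1149680936871035841406 / 1954457592680760932471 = -0.59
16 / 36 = 0.44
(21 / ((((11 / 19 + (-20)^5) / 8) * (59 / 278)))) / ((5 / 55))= -3253712 / 1195733117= -0.00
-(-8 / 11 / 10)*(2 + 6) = 32 / 55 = 0.58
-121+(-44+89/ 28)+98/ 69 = -309895/ 1932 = -160.40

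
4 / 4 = 1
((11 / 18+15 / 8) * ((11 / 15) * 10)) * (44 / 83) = 9.66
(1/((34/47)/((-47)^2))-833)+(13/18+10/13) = 4419775/1989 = 2222.11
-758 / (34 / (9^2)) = -1805.82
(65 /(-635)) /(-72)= 13 /9144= 0.00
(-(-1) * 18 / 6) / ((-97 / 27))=-81 / 97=-0.84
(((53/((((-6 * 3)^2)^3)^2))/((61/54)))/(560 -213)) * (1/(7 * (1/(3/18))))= 53/19045172106059452416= 0.00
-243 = -243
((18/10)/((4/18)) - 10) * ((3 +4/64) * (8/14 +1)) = -1463/160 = -9.14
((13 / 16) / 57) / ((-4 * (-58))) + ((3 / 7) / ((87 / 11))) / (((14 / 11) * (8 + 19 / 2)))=905111 / 362866560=0.00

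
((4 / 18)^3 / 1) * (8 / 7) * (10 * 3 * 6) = 1280 / 567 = 2.26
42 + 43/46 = 1975/46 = 42.93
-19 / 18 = -1.06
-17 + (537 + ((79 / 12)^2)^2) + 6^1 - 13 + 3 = 49649857 / 20736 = 2394.38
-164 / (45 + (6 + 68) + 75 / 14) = -2296 / 1741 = -1.32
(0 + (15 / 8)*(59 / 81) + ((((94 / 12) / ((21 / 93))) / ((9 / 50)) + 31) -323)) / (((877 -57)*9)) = -148039 / 11158560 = -0.01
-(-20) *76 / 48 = 95 / 3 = 31.67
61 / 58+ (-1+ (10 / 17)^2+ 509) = 8538525 / 16762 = 509.40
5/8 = 0.62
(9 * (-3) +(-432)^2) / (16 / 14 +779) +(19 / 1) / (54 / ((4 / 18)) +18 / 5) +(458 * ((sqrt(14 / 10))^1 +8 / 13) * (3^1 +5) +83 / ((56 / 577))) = 16417652671171 / 4901924664 +3664 * sqrt(35) / 5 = 7684.53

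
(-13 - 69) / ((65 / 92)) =-7544 / 65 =-116.06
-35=-35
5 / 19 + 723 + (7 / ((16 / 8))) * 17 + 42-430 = 15001 / 38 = 394.76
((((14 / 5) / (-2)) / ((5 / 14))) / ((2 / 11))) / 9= -539 / 225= -2.40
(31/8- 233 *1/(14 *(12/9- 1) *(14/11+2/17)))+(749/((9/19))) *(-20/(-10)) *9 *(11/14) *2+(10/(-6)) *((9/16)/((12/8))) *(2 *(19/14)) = 162679857/3640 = 44692.27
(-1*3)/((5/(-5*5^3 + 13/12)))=7487/20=374.35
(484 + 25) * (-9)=-4581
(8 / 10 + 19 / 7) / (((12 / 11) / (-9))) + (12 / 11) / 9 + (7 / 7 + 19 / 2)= -84877 / 4620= -18.37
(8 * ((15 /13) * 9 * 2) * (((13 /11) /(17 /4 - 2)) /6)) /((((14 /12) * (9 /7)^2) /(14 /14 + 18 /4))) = 41.48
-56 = -56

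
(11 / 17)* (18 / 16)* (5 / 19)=495 / 2584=0.19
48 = 48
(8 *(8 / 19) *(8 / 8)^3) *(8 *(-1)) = -512 / 19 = -26.95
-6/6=-1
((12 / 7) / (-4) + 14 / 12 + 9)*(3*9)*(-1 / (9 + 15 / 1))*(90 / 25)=-11043 / 280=-39.44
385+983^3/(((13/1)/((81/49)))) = 76939074292/637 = 120783476.13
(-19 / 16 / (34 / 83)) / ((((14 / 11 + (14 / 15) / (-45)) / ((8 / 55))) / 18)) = -23085 / 3808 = -6.06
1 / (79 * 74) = 1 / 5846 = 0.00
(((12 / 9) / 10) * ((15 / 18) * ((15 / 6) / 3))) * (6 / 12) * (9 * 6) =5 / 2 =2.50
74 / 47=1.57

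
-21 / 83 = -0.25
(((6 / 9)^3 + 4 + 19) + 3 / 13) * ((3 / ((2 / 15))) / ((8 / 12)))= 20645 / 26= 794.04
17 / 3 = 5.67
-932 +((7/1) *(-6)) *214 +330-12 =-9602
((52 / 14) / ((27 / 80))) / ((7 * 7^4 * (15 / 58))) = 24128 / 9529569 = 0.00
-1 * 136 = -136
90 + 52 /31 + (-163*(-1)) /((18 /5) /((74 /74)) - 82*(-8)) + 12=10625037 /102238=103.92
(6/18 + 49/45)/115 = 64/5175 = 0.01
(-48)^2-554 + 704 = 2454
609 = 609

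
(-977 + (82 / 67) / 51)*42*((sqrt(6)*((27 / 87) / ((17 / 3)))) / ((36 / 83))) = -12691.16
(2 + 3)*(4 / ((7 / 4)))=80 / 7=11.43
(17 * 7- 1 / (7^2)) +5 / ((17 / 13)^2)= 1726275 / 14161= 121.90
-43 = -43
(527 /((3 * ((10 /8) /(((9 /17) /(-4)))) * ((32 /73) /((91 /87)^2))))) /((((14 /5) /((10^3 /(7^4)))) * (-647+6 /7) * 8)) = 47805875 /35786554944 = 0.00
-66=-66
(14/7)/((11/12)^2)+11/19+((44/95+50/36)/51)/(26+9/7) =5966804519/2015510310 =2.96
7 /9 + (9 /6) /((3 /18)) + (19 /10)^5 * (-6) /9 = -3028297 /450000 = -6.73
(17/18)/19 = 17/342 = 0.05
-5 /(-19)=5 /19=0.26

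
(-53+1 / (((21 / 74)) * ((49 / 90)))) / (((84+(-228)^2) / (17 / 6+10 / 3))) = -590483 / 107155944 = -0.01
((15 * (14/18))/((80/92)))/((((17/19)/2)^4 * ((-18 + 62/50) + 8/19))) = -39865193900/1944619443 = -20.50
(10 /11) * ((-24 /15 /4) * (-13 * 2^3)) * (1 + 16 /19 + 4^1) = 46176 /209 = 220.94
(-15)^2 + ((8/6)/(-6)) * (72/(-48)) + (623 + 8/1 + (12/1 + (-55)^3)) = -165506.67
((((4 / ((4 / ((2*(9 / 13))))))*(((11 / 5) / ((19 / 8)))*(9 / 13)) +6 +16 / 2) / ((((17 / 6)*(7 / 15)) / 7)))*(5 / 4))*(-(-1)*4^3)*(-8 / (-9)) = 305953280 / 54587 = 5604.87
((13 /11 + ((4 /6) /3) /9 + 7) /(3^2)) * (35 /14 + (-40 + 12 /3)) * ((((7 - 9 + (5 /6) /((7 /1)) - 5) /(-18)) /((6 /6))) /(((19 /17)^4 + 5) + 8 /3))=-739068225211 /583994091681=-1.27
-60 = -60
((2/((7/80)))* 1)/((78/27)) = 720/91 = 7.91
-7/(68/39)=-273/68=-4.01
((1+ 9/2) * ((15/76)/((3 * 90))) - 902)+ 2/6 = -2466949/2736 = -901.66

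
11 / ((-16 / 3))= -33 / 16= -2.06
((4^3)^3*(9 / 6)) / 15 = 131072 / 5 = 26214.40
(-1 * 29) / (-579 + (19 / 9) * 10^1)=0.05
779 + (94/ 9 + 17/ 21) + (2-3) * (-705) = 94201/ 63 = 1495.25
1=1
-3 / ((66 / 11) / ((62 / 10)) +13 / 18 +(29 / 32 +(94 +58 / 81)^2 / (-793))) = 0.34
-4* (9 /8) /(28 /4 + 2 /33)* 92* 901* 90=-1107851580 /233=-4754727.81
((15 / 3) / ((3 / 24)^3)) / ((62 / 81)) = 103680 / 31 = 3344.52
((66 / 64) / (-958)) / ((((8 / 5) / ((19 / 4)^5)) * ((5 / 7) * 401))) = -571978869 / 100704714752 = -0.01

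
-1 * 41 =-41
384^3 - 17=56623087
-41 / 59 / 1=-41 / 59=-0.69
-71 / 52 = -1.37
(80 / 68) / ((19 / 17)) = 20 / 19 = 1.05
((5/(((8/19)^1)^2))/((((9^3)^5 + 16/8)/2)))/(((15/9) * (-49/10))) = -5415/161418647562206384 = -0.00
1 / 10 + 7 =71 / 10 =7.10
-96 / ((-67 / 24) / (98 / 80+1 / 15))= 2976 / 67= 44.42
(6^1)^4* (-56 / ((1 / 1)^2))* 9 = -653184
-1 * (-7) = 7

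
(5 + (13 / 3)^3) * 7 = 604.59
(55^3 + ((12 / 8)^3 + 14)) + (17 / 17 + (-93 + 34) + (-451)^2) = 2957883 / 8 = 369735.38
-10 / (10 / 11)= -11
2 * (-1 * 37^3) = -101306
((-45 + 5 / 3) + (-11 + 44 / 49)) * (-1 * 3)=7855 / 49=160.31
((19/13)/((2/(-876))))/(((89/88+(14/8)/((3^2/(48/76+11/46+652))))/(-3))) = 15.01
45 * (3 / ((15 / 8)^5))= 32768 / 5625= 5.83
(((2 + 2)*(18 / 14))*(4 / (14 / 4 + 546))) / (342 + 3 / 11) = 1056 / 9654715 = 0.00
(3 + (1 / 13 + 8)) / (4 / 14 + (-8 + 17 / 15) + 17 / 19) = -17955 / 9217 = -1.95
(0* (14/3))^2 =0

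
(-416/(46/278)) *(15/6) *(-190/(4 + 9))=2112800/23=91860.87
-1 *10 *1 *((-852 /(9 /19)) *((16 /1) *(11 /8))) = 1187120 /3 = 395706.67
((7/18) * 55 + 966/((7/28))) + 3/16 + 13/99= 6154961/1584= 3885.71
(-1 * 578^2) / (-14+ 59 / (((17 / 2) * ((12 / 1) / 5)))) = 34076568 / 1133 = 30076.41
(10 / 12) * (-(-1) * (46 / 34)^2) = 2645 / 1734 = 1.53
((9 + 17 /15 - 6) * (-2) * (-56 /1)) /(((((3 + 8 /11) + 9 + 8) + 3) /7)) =534688 /3915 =136.57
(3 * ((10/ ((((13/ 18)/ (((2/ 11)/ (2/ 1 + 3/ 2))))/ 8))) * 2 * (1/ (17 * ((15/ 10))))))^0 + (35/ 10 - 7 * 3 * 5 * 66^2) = -457375.50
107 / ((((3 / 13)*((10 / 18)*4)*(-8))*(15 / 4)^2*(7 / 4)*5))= -2782 / 13125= -0.21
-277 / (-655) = 277 / 655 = 0.42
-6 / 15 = -2 / 5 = -0.40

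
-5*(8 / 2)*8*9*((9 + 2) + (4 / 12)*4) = -17760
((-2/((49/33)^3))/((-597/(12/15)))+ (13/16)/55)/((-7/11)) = -64244879/2622160912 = -0.02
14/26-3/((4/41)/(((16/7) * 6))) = -38327/91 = -421.18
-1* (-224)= 224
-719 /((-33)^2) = -719 /1089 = -0.66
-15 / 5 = -3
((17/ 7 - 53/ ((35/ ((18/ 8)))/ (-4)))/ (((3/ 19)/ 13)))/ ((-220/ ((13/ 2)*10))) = -902291/ 2310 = -390.60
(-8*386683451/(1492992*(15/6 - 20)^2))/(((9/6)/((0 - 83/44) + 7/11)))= 7891499/1399680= 5.64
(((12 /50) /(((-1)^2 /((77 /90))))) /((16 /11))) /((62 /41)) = 34727 /372000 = 0.09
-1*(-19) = 19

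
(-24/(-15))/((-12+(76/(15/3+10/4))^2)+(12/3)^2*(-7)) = -90/1199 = -0.08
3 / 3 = 1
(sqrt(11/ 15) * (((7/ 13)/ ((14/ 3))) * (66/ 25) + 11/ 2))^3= 590817160087 * sqrt(165)/ 61790625000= 122.82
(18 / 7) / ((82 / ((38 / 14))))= 171 / 2009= 0.09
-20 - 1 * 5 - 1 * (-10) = -15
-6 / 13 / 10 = -3 / 65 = -0.05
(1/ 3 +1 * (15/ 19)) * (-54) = -1152/ 19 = -60.63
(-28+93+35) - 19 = 81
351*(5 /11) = 1755 /11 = 159.55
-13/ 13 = -1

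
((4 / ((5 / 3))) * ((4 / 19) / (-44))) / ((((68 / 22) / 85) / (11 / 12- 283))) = 3385 / 38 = 89.08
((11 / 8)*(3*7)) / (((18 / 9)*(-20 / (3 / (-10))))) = 693 / 3200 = 0.22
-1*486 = -486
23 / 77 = 0.30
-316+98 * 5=174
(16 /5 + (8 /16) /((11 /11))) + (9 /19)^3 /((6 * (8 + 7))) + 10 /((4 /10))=984307 /34295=28.70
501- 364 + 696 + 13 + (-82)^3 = -550522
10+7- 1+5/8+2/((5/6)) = 19.02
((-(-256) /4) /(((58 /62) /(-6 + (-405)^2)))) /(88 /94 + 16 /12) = 716927049 /145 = 4944324.48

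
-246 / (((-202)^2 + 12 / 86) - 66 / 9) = -15867 / 2631394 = -0.01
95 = 95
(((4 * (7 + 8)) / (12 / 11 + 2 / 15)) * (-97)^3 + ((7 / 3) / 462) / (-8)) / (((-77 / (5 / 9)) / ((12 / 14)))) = 35780432292505 / 129347064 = 276623.46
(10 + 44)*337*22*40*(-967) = -15485770080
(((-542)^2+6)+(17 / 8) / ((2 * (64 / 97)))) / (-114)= -100274043 / 38912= -2576.94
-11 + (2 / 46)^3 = -133836 / 12167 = -11.00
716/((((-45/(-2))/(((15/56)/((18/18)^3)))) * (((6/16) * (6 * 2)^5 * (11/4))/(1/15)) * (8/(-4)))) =-179/161663040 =-0.00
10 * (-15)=-150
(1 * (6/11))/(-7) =-0.08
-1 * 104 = -104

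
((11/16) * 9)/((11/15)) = 135/16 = 8.44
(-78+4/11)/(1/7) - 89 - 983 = -1615.45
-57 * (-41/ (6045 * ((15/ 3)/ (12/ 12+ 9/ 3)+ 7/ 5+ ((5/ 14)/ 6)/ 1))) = 0.14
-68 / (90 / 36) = -27.20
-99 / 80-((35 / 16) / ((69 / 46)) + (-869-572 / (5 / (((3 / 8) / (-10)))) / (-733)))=762006293 / 879600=866.31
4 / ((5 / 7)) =28 / 5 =5.60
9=9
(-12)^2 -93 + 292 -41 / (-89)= 30568 / 89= 343.46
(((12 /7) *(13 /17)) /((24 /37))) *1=2.02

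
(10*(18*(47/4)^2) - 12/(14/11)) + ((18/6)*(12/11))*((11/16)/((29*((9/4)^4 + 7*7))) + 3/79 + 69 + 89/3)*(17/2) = 371909256179787/13481022940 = 27587.61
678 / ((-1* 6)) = -113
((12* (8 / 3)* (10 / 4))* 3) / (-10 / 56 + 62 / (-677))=-1516480 / 1707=-888.39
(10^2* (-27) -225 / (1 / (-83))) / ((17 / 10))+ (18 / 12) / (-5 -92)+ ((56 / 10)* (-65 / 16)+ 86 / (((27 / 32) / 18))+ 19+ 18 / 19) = 4221754771 / 375972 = 11228.91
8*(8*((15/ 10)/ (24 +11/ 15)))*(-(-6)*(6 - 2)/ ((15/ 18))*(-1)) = -41472/ 371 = -111.78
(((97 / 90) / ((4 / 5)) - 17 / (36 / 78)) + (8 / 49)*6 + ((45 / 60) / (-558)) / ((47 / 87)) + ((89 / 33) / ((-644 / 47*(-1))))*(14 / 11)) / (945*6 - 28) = -9424673459 / 1552140648828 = -0.01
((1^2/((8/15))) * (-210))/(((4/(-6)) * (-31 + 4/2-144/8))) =-4725/376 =-12.57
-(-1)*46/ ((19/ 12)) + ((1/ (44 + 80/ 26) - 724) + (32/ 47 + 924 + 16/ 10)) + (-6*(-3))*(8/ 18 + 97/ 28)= 5771162701/ 19128060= 301.71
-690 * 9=-6210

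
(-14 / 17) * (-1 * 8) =112 / 17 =6.59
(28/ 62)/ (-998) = -7/ 15469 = -0.00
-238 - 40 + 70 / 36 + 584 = 5543 / 18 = 307.94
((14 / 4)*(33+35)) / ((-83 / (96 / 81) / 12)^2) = 3899392 / 558009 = 6.99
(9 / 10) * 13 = 117 / 10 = 11.70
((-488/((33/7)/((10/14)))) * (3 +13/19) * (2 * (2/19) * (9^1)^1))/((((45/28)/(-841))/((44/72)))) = 1608799360/9747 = 165055.85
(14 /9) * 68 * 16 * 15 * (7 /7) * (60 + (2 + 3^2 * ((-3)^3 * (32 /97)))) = -461147.49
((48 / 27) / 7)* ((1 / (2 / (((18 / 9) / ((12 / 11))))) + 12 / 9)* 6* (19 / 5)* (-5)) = -65.14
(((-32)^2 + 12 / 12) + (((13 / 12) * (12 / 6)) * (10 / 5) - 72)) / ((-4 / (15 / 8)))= -448.75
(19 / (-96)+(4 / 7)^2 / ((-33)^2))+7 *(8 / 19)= 89211533 / 32443488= 2.75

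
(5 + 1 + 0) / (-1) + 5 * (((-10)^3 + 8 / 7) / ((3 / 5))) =-174926 / 21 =-8329.81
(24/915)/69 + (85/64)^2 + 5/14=1280081051/603402240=2.12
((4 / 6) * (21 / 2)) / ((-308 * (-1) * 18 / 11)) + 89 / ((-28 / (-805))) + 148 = 194887 / 72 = 2706.76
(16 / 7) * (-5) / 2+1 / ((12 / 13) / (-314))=-14527 / 42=-345.88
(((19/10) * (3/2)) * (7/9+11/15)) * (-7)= -2261/75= -30.15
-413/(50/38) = -313.88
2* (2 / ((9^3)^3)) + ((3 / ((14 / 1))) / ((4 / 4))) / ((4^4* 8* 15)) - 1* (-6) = 333243995812169 / 55540601303040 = 6.00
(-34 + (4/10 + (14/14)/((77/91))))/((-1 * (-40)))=-1783/2200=-0.81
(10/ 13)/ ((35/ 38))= 76/ 91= 0.84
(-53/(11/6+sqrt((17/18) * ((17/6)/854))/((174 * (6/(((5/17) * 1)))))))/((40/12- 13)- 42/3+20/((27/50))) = -263732524558272/121975524684767+44818920 * sqrt(2562)/121975524684767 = -2.16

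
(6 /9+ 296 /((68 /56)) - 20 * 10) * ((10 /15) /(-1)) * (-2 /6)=9.87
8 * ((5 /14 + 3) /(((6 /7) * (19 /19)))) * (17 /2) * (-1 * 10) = -7990 /3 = -2663.33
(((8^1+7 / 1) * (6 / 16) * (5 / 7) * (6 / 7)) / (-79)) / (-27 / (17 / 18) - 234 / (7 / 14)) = 0.00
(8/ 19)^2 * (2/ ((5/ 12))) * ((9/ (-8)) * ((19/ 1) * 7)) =-12096/ 95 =-127.33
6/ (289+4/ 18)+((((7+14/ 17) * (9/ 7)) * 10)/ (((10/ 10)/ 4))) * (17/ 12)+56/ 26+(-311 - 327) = -2227466/ 33839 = -65.83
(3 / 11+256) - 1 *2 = 2797 / 11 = 254.27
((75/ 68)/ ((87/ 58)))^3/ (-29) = -15625/ 1139816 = -0.01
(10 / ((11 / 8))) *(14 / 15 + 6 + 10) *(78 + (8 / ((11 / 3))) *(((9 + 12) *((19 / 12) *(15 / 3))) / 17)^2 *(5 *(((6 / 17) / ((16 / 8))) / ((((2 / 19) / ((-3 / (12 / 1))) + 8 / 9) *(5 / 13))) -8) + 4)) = -469323892313 / 594473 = -789478.90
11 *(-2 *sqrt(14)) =-22 *sqrt(14) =-82.32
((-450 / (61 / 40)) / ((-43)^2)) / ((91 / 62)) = -1116000 / 10263799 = -0.11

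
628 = 628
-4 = -4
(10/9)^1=10/9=1.11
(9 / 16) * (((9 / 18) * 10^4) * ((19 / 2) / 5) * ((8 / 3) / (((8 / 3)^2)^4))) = 46747125 / 8388608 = 5.57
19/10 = 1.90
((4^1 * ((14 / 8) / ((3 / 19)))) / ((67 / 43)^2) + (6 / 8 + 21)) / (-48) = -2155297 / 2585664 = -0.83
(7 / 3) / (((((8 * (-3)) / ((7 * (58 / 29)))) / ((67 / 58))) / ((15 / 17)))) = -16415 / 11832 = -1.39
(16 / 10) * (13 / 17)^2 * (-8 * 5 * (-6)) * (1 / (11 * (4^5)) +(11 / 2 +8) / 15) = 25701351 / 127160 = 202.12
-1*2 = -2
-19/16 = -1.19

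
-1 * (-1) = 1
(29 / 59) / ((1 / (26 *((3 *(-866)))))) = -1958892 / 59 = -33201.56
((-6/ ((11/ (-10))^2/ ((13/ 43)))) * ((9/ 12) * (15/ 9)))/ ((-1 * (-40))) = -975/ 20812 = -0.05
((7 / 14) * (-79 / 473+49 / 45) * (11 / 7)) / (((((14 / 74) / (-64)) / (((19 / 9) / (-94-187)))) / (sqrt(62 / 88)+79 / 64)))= 220708256 * sqrt(341) / 2637658485+544873507 / 239787135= 3.82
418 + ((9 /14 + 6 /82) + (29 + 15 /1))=265599 /574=462.72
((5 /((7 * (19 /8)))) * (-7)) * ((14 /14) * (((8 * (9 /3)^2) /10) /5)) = -288 /95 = -3.03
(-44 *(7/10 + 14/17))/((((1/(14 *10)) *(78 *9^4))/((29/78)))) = -1156694/169647777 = -0.01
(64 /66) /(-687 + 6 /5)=-160 /113157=-0.00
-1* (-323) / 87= 323 / 87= 3.71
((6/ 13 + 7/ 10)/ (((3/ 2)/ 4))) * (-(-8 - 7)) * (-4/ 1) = -2416/ 13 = -185.85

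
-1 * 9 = -9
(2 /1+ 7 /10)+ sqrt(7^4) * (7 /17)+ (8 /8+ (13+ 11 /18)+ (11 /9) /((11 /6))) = 29188 /765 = 38.15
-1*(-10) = 10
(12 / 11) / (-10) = -6 / 55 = -0.11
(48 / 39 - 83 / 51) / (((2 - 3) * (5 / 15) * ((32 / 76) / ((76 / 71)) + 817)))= 0.00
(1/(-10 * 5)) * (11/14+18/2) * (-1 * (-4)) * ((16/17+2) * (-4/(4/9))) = 2466/119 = 20.72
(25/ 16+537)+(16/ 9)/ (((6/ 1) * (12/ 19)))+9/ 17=11887609/ 22032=539.56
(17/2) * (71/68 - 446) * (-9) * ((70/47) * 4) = 9530955/47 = 202786.28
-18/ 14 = -9/ 7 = -1.29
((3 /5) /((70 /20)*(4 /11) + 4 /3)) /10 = 99 /4300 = 0.02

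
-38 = -38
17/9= 1.89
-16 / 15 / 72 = -2 / 135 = -0.01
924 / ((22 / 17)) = 714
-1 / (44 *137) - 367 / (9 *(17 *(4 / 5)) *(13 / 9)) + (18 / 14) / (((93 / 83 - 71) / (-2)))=-13786461341 / 6760854100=-2.04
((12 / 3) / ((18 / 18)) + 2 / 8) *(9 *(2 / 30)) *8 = 102 / 5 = 20.40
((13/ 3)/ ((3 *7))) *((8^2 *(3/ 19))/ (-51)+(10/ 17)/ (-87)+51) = 18556109/ 1770363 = 10.48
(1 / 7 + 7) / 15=0.48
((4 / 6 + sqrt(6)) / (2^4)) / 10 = 1 / 240 + sqrt(6) / 160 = 0.02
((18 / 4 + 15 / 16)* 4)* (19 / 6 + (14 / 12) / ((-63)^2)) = 156223 / 2268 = 68.88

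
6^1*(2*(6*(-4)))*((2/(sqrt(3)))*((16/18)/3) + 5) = -1538.53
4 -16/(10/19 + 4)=20/43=0.47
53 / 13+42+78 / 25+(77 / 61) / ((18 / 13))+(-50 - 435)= -155191003 / 356850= -434.89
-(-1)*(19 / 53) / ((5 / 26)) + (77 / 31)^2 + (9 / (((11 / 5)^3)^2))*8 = 3910968434559 / 451154582065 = 8.67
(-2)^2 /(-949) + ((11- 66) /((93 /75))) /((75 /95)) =-4958897 /88257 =-56.19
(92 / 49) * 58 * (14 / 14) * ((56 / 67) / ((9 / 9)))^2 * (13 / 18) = 2219776 / 40401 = 54.94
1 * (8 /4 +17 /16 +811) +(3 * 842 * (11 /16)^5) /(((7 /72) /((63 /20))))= 17543008453 /1310720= 13384.25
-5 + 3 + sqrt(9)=1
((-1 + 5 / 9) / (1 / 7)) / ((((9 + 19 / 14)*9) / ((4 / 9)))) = -1568 / 105705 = -0.01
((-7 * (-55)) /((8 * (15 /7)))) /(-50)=-539 /1200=-0.45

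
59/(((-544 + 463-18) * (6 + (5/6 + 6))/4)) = -472/2541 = -0.19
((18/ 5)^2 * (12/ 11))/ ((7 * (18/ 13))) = 1.46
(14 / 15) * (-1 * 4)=-56 / 15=-3.73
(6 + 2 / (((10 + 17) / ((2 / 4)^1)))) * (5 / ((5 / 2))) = 326 / 27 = 12.07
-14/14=-1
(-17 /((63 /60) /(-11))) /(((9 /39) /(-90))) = -486200 /7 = -69457.14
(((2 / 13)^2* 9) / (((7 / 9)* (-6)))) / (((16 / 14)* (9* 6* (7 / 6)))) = -3 / 4732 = -0.00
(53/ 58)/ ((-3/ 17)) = -901/ 174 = -5.18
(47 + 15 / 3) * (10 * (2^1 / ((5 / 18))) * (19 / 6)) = 11856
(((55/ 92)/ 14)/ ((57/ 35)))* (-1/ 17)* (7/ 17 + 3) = -7975/ 1515516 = -0.01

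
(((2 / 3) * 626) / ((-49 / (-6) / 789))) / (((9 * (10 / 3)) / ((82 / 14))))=13500316 / 1715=7871.90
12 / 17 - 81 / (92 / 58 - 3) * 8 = 319956 / 697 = 459.05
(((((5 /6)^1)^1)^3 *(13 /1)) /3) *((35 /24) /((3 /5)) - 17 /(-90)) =306475 /46656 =6.57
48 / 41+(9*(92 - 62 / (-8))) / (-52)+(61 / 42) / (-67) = -193366633 / 11998896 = -16.12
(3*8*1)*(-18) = -432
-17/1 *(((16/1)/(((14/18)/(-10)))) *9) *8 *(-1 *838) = -1477025280/7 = -211003611.43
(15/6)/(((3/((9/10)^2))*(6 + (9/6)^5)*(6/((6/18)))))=2/725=0.00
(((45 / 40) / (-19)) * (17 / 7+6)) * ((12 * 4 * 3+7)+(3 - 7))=-73.36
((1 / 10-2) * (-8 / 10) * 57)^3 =10161910296 / 15625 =650362.26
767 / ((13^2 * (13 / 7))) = 413 / 169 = 2.44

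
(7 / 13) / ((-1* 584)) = -7 / 7592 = -0.00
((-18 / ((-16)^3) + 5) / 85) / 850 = 10249 / 147968000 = 0.00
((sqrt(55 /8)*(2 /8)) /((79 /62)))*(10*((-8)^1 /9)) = -310*sqrt(110) /711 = -4.57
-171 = -171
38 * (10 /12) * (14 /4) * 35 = 23275 /6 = 3879.17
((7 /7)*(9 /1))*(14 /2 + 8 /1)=135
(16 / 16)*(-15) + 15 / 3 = -10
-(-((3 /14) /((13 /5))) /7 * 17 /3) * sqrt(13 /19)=85 * sqrt(247) /24206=0.06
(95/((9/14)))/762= 0.19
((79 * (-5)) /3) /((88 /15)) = -1975 /88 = -22.44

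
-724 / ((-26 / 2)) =724 / 13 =55.69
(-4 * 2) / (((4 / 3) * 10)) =-3 / 5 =-0.60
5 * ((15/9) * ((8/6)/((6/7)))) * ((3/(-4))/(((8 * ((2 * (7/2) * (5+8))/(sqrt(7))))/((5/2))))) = -125 * sqrt(7)/3744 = -0.09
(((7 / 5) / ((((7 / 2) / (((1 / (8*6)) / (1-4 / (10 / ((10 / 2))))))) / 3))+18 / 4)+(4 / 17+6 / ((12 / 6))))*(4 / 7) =749 / 170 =4.41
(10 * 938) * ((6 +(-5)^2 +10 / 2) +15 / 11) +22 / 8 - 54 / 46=354678155 / 1012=350472.49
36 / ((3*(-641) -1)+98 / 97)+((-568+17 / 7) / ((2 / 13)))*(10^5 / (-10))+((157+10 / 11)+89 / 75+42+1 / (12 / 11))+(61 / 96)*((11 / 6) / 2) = 1520670477925500911 / 41364892800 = 36762345.43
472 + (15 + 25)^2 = 2072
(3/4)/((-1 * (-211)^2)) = -3/178084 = -0.00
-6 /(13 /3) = -18 /13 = -1.38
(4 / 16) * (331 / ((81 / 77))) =25487 / 324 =78.66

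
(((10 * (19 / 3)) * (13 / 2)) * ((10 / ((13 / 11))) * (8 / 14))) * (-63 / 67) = -1871.64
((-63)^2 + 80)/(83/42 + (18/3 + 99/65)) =11053770/25933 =426.24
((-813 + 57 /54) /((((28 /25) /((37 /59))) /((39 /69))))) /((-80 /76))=667832425 /2735712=244.12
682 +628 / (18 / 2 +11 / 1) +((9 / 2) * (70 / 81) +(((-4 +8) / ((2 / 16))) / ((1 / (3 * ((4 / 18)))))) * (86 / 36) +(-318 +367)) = 110329 / 135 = 817.25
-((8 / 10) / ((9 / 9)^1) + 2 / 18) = -0.91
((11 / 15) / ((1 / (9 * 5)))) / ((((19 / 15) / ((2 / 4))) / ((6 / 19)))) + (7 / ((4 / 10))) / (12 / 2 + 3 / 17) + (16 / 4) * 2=32375 / 2166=14.95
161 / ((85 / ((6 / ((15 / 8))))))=2576 / 425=6.06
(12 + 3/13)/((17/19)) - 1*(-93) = 23574/221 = 106.67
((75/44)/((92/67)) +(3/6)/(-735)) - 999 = -2968613369/2975280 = -997.76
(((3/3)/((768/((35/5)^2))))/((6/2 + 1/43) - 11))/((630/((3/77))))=-43/86929920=-0.00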